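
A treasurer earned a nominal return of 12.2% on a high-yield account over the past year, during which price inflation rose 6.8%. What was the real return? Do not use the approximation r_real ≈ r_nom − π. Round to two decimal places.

Real return via the Fisher equation: (1 + 12.2%)/(1 + 6.8%) − 1 = 1.122/1.068 − 1 ≈ 0.05056.

5.06%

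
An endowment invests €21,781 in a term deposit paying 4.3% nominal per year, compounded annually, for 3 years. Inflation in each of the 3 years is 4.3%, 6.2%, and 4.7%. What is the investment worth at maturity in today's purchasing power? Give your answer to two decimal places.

€21,309.60

Nominal value at maturity: €21,781 × (1 + 4.3%)^3 ≈ €24,713.30.
Price-level factor over 3 years: 1.043 × 1.062 × 1.047 = 1.159726302.
Dividing the nominal maturity value by the price-level factor gives the value in today's money.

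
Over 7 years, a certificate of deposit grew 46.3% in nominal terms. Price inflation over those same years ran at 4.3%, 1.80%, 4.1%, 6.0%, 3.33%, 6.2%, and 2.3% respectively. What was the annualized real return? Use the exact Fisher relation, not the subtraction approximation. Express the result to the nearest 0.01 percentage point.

Cumulative inflation factor: 1.043 × 1.0180 × 1.041 × 1.060 × 1.0333 × 1.062 × 1.023 ≈ 1.31527.
Nominal growth factor: 1.46300. Real growth factor = 1.46300 / 1.31527 ≈ 1.11232.
Annualized: 1.11232^(1/7) − 1 ≈ 0.01532.

1.53%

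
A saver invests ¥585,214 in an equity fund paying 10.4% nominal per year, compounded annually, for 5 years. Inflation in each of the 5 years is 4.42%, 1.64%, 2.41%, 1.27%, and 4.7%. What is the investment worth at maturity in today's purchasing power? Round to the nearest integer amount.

¥832,802

Nominal value at maturity: ¥585,214 × (1 + 10.4%)^5 ≈ ¥959,754.
Price-level factor over 5 years: 1.0442 × 1.0164 × 1.0241 × 1.0127 × 1.047 ≈ 1.1524396796.
Dividing the nominal maturity value by the price-level factor gives the value in today's money.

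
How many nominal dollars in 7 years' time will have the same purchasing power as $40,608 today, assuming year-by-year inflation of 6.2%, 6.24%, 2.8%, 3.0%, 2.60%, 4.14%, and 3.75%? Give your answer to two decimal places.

Cumulative price-level factor: 1.062 × 1.0624 × 1.028 × 1.030 × 1.0260 × 1.0414 × 1.0375 ≈ 1.3243292084.
The nominal amount required is $40,608 scaled up by that factor.

$53,778.36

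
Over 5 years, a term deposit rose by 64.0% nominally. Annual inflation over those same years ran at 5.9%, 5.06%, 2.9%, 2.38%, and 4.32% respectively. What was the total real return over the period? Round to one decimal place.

34.1%

Cumulative inflation factor: 1.059 × 1.0506 × 1.029 × 1.0238 × 1.0432 ≈ 1.22273.
Nominal growth factor: 1.64000. Real growth factor = 1.64000 / 1.22273 ≈ 1.34126.
Total real return ≈ 34.1258%.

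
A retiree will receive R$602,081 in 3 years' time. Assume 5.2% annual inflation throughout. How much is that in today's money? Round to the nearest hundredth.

R$517,139.49

Price-level factor over 3 years: (1 + 5.2%)^3 = 1.164252608.
Purchasing power today: R$602,081 divided by that factor.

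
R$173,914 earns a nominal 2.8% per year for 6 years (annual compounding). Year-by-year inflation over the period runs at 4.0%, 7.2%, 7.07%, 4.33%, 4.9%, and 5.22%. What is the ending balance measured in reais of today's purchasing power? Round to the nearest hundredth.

Nominal value at maturity: R$173,914 × (1 + 2.8%)^6 ≈ R$205,254.76.
Price-level factor over 6 years: 1.040 × 1.072 × 1.0707 × 1.0433 × 1.049 × 1.0522 ≈ 1.3746081686.
The maturity value deflated by that factor is the answer in today's purchasing power.

R$149,318.74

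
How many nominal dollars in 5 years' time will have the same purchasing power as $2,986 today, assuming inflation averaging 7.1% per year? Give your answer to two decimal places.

Cumulative price-level factor: (1+7.1%)^5 ≈ 1.4091179726.
Multiplying $2,986 by the price-level factor gives the future nominal sum.

$4,207.63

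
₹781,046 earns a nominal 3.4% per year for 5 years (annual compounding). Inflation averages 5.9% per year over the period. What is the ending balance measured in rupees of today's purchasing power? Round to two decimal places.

₹693,105.76

Nominal value at maturity: ₹781,046 × (1 + 3.4%)^5 ≈ ₹923,164.95.
Price-level factor over 5 years: (1 + 5.9%)^5 ≈ 1.3319250917.
Dividing the nominal maturity value by the price-level factor gives the value in today's money.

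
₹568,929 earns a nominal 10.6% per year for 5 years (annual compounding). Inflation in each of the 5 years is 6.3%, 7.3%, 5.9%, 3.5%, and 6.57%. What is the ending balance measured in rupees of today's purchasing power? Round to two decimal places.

Nominal value at maturity: ₹568,929 × (1 + 10.6%)^5 ≈ ₹941,529.01.
Price-level factor over 5 years: 1.063 × 1.073 × 1.059 × 1.035 × 1.0657 ≈ 1.3323068542.
Dividing the nominal maturity value by the price-level factor gives the value in today's money.

₹706,690.81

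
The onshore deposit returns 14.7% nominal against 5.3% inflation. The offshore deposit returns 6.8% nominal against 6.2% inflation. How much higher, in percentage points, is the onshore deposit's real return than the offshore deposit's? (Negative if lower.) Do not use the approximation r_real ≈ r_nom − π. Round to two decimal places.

The onshore deposit real return: 1.147/1.053 − 1 = 8.927%.
The offshore deposit real return: 1.068/1.062 − 1 = 0.565%.
Difference: 8.927 − 0.565 = 8.362 pp.

8.36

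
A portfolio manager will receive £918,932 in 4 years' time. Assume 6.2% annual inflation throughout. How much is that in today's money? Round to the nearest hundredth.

Price-level factor over 4 years: (1 + 6.2%)^4 ≈ 1.2720320883.
Purchasing power today: £918,932 divided by that factor.

£722,412.59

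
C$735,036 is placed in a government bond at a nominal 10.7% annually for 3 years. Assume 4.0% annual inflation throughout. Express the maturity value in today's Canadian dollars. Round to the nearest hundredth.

C$886,444.31

Nominal value at maturity: C$735,036 × (1 + 10.7%)^3 ≈ C$997,129.29.
Price-level factor over 3 years: (1 + 4.0%)^3 = 1.124864.
Dividing the nominal maturity value by the price-level factor gives the value in today's money.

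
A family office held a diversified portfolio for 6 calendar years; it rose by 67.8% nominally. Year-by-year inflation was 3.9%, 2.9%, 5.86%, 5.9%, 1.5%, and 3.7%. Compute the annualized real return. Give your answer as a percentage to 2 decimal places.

Cumulative inflation factor: 1.039 × 1.029 × 1.0586 × 1.059 × 1.015 × 1.037 ≈ 1.26155.
Nominal growth factor: 1.67800. Real growth factor = 1.67800 / 1.26155 ≈ 1.33011.
Annualized: 1.33011^(1/6) − 1 ≈ 0.04869.

4.87%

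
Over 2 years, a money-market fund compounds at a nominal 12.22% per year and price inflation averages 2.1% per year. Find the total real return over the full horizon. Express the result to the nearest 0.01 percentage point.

The annual real rate is (1+12.22%)/(1+2.1%) − 1 = 9.9119%.
Compounded over 2 years: (1 + 0.099119)^2 − 1 ≈ 0.20806.

20.81%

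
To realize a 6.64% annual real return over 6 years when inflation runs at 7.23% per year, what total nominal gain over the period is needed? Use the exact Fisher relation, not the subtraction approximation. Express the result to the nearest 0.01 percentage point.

Required annual nominal rate: (1+6.64%)(1+7.23%) − 1 = 14.350072%.
Cumulative over 6 years: (1 + 0.14350072)^6 − 1 ≈ 1.23573.

123.57%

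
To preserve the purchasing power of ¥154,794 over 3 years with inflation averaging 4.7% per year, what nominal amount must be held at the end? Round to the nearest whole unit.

¥177,662

Cumulative price-level factor: (1+4.7%)^3 = 1.147730823.
The nominal amount required is ¥154,794 scaled up by that factor.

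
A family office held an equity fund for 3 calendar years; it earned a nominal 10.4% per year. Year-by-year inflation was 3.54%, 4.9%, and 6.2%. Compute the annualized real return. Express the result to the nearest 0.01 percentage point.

5.27%

Cumulative inflation factor: 1.0354 × 1.049 × 1.062 ≈ 1.15347.
Nominal growth factor: 1.34557. Real growth factor = 1.34557 / 1.15347 ≈ 1.16654.
Annualized: 1.16654^(1/3) − 1 ≈ 0.05269.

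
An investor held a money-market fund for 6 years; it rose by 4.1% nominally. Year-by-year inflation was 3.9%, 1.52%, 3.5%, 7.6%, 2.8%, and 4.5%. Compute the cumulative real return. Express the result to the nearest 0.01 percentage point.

-17.51%

Cumulative inflation factor: 1.039 × 1.0152 × 1.035 × 1.076 × 1.028 × 1.045 ≈ 1.26191.
Nominal growth factor: 1.04100. Real growth factor = 1.04100 / 1.26191 ≈ 0.82494.
Total real return ≈ -17.5062%.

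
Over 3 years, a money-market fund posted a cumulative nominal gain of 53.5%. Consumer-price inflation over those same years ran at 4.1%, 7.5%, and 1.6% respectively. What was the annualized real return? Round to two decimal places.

10.52%

Cumulative inflation factor: 1.041 × 1.075 × 1.016 ≈ 1.13698.
Nominal growth factor: 1.53500. Real growth factor = 1.53500 / 1.13698 ≈ 1.35007.
Annualized: 1.35007^(1/3) − 1 ≈ 0.10523.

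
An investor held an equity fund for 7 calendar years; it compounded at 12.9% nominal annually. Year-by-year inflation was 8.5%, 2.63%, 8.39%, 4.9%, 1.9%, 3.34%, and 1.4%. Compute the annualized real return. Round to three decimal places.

Cumulative inflation factor: 1.085 × 1.0263 × 1.0839 × 1.049 × 1.019 × 1.0334 × 1.014 ≈ 1.35191.
Nominal growth factor: 2.33807. Real growth factor = 2.33807 / 1.35191 ≈ 1.72945.
Annualized: 1.72945^(1/7) − 1 ≈ 0.08140.

8.140%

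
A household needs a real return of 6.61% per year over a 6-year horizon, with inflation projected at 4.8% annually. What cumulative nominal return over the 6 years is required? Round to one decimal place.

94.5%

Required annual nominal rate: (1+6.61%)(1+4.8%) − 1 = 11.72728%.
Cumulative over 6 years: (1 + 0.1172728)^6 − 1 ≈ 0.94516.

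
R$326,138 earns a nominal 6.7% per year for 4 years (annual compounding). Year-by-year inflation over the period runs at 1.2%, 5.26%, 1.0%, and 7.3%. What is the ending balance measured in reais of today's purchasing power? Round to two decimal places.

R$366,179.57

Nominal value at maturity: R$326,138 × (1 + 6.7%)^4 ≈ R$422,726.12.
Price-level factor over 4 years: 1.012 × 1.0526 × 1.010 × 1.073 ≈ 1.1544230084.
Dividing the nominal maturity value by the price-level factor gives the value in today's money.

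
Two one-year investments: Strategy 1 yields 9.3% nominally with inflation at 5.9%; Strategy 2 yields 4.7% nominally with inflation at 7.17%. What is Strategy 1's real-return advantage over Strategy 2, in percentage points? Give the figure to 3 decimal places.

5.515

Strategy 1 real return: 1.093/1.059 − 1 = 3.2106%.
Strategy 2 real return: 1.047/1.0717 − 1 = -2.3047%.
Difference: 3.2106 − (-2.3047) = 5.5153 pp.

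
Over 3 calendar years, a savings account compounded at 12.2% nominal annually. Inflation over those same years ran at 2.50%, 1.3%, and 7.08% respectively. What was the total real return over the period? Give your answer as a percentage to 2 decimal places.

Cumulative inflation factor: 1.0250 × 1.013 × 1.0708 ≈ 1.11184.
Nominal growth factor: 1.41247. Real growth factor = 1.41247 / 1.11184 ≈ 1.27039.
Total real return ≈ 27.0390%.

27.04%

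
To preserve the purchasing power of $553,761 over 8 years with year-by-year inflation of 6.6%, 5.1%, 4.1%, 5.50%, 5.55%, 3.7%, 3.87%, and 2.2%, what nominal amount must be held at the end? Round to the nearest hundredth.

$791,705.20

Cumulative price-level factor: 1.066 × 1.051 × 1.041 × 1.0550 × 1.0555 × 1.037 × 1.0387 × 1.022 ≈ 1.4296875370.
Multiplying $553,761 by the price-level factor gives the future nominal sum.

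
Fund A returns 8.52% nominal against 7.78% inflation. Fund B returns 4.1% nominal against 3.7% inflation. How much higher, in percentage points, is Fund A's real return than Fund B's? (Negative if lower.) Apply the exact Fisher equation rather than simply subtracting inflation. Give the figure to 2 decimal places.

0.30

Fund A real return: 1.0852/1.0778 − 1 = 0.687%.
Fund B real return: 1.041/1.037 − 1 = 0.386%.
Difference: 0.687 − 0.386 = 0.301 pp.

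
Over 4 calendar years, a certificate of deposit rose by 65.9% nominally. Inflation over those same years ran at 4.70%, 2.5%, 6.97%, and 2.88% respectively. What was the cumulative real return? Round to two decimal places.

40.47%

Cumulative inflation factor: 1.0470 × 1.025 × 1.0697 × 1.0288 ≈ 1.18104.
Nominal growth factor: 1.65900. Real growth factor = 1.65900 / 1.18104 ≈ 1.40470.
Total real return ≈ 40.4698%.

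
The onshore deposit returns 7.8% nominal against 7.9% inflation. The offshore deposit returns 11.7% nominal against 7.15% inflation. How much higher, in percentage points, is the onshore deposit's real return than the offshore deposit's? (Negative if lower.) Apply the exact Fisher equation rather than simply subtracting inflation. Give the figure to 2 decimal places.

-4.34

The onshore deposit real return: 1.078/1.079 − 1 = -0.093%.
The offshore deposit real return: 1.117/1.0715 − 1 = 4.246%.
Difference: -0.093 − 4.246 = -4.339 pp.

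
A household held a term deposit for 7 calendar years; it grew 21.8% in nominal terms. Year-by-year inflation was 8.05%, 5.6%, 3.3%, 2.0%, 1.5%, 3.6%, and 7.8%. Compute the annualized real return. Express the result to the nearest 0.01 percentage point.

Cumulative inflation factor: 1.0805 × 1.056 × 1.033 × 1.020 × 1.015 × 1.036 × 1.078 ≈ 1.36281.
Nominal growth factor: 1.21800. Real growth factor = 1.21800 / 1.36281 ≈ 0.89374.
Annualized: 0.89374^(1/7) − 1 ≈ -0.01592.

-1.59%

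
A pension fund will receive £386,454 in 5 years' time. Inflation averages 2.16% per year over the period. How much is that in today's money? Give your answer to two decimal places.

Price-level factor over 5 years: (1 + 2.16%)^5 ≈ 1.1127674701.
Purchasing power today: £386,454 divided by that factor.

£347,290.89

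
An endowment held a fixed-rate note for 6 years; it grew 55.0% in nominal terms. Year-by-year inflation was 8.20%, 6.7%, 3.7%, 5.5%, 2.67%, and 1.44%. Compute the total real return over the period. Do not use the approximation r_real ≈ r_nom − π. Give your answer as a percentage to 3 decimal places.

Cumulative inflation factor: 1.0820 × 1.067 × 1.037 × 1.055 × 1.0267 × 1.0144 ≈ 1.31545.
Nominal growth factor: 1.55000. Real growth factor = 1.55000 / 1.31545 ≈ 1.17830.
Total real return ≈ 17.8300%.

17.830%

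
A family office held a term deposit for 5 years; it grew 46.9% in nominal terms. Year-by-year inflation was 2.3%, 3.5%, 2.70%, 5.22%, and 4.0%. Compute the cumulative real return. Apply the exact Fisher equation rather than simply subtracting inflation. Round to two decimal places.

Cumulative inflation factor: 1.023 × 1.035 × 1.0270 × 1.0522 × 1.040 ≈ 1.18992.
Nominal growth factor: 1.46900. Real growth factor = 1.46900 / 1.18992 ≈ 1.23454.
Total real return ≈ 23.4536%.

23.45%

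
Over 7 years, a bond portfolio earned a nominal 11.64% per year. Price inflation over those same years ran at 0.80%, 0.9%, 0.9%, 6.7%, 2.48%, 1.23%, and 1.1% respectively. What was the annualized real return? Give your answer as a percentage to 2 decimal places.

Cumulative inflation factor: 1.0080 × 1.009 × 1.009 × 1.067 × 1.0248 × 1.0123 × 1.011 ≈ 1.14844.
Nominal growth factor: 2.16142. Real growth factor = 2.16142 / 1.14844 ≈ 1.88205.
Annualized: 1.88205^(1/7) − 1 ≈ 0.09454.

9.45%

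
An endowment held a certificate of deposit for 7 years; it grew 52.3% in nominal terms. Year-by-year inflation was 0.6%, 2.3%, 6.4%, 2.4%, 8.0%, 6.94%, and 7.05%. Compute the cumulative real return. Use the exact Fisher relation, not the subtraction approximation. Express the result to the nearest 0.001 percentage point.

9.859%

Cumulative inflation factor: 1.006 × 1.023 × 1.064 × 1.024 × 1.080 × 1.0694 × 1.0705 ≈ 1.38633.
Nominal growth factor: 1.52300. Real growth factor = 1.52300 / 1.38633 ≈ 1.09859.
Total real return ≈ 9.8586%.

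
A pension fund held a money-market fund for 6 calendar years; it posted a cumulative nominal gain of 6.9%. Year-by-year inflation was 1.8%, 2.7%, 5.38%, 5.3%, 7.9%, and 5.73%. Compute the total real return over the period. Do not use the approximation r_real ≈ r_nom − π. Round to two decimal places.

Cumulative inflation factor: 1.018 × 1.027 × 1.0538 × 1.053 × 1.079 × 1.0573 ≈ 1.32350.
Nominal growth factor: 1.06900. Real growth factor = 1.06900 / 1.32350 ≈ 0.80771.
Total real return ≈ -19.2294%.

-19.23%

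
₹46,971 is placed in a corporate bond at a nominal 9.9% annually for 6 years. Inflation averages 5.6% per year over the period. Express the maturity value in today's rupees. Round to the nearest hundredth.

₹59,680.50

Nominal value at maturity: ₹46,971 × (1 + 9.9%)^6 ≈ ₹82,759.14.
Price-level factor over 6 years: (1 + 5.6%)^6 ≈ 1.3867031727.
The maturity value deflated by that factor is the answer in today's purchasing power.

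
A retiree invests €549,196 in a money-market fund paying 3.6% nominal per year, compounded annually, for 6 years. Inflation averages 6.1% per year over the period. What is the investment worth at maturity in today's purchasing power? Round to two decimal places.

€475,985.36

Nominal value at maturity: €549,196 × (1 + 3.6%)^6 ≈ €679,025.21.
Price-level factor over 6 years: (1 + 6.1%)^6 ≈ 1.4265674267.
Dividing the nominal maturity value by the price-level factor gives the value in today's money.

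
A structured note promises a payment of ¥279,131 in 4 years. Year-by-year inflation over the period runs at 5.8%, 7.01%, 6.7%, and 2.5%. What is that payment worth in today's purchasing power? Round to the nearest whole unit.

Price-level factor over 4 years: 1.058 × 1.0701 × 1.067 × 1.025 ≈ 1.2382214313.
Purchasing power today: ¥279,131 divided by that factor.

¥225,429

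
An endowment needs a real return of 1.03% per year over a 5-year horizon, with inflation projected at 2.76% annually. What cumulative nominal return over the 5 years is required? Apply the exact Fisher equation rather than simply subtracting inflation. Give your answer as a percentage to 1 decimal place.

20.6%

Required annual nominal rate: (1+1.03%)(1+2.76%) − 1 = 3.818428%.
Cumulative over 5 years: (1 + 0.03818428)^5 − 1 ≈ 0.20607.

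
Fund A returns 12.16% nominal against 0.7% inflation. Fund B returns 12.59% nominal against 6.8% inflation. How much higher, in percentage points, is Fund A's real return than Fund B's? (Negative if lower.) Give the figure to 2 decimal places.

Fund A real return: 1.1216/1.007 − 1 = 11.380%.
Fund B real return: 1.1259/1.068 − 1 = 5.421%.
Difference: 11.380 − 5.421 = 5.959 pp.

5.96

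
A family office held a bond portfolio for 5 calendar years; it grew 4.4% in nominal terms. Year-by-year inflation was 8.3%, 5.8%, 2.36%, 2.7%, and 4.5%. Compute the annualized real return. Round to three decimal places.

-3.672%

Cumulative inflation factor: 1.083 × 1.058 × 1.0236 × 1.027 × 1.045 ≈ 1.25873.
Nominal growth factor: 1.04400. Real growth factor = 1.04400 / 1.25873 ≈ 0.82941.
Annualized: 0.82941^(1/5) − 1 ≈ -0.03672.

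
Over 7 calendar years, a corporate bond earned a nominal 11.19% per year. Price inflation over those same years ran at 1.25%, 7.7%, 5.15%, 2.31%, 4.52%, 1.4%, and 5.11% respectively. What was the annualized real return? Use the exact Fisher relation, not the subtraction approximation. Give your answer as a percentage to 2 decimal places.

7.02%

Cumulative inflation factor: 1.0125 × 1.077 × 1.0515 × 1.0231 × 1.0452 × 1.014 × 1.0511 ≈ 1.30683.
Nominal growth factor: 2.10116. Real growth factor = 2.10116 / 1.30683 ≈ 1.60783.
Annualized: 1.60783^(1/7) − 1 ≈ 0.07020.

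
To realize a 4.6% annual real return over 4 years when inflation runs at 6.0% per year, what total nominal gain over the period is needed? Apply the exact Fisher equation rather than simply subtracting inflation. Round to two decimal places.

Required annual nominal rate: (1+4.6%)(1+6.0%) − 1 = 10.876%.
Cumulative over 4 years: (1 + 0.10876)^4 − 1 ≈ 0.51130.

51.13%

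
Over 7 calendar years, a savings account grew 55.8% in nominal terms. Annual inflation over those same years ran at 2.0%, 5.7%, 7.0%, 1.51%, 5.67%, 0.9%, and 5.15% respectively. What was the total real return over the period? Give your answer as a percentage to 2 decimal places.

Cumulative inflation factor: 1.020 × 1.057 × 1.070 × 1.0151 × 1.0567 × 1.009 × 1.0515 ≈ 1.31286.
Nominal growth factor: 1.55800. Real growth factor = 1.55800 / 1.31286 ≈ 1.18672.
Total real return ≈ 18.6718%.

18.67%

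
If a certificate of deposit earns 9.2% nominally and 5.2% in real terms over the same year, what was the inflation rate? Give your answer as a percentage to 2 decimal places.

3.80%

From (1+r_nom) = (1+r_real)(1+π), we get 1+π = (1 + 9.2%)/(1 + 5.2%) = 1.092/1.052 ≈ 1.03802.
So π ≈ 3.8023%.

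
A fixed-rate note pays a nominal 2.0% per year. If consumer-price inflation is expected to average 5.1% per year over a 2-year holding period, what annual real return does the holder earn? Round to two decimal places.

With constant rates the annual real return is the same each year: (1+2.0%)/(1+5.1%) − 1 = -0.02950.

-2.95%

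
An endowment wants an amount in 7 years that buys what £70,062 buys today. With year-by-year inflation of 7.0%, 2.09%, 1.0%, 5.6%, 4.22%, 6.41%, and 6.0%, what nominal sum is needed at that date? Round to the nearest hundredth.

Cumulative price-level factor: 1.070 × 1.0209 × 1.010 × 1.056 × 1.0422 × 1.0641 × 1.060 ≈ 1.3695933882.
The nominal amount required is £70,062 scaled up by that factor.

£95,956.45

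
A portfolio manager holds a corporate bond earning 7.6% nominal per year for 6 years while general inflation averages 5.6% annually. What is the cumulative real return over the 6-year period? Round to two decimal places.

11.92%

The annual real rate is (1+7.6%)/(1+5.6%) − 1 = 1.8939%.
Compounded over 6 years: (1 + 0.018939)^6 − 1 ≈ 0.11915.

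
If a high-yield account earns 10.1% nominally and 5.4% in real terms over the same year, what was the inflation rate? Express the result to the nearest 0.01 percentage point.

4.46%

From (1+r_nom) = (1+r_real)(1+π), we get 1+π = (1 + 10.1%)/(1 + 5.4%) = 1.101/1.054 ≈ 1.04459.
So π ≈ 4.4592%.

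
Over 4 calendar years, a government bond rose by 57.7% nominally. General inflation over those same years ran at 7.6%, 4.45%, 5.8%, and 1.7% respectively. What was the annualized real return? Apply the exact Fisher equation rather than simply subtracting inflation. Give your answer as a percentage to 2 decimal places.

6.86%

Cumulative inflation factor: 1.076 × 1.0445 × 1.058 × 1.017 ≈ 1.20928.
Nominal growth factor: 1.57700. Real growth factor = 1.57700 / 1.20928 ≈ 1.30408.
Annualized: 1.30408^(1/4) − 1 ≈ 0.06863.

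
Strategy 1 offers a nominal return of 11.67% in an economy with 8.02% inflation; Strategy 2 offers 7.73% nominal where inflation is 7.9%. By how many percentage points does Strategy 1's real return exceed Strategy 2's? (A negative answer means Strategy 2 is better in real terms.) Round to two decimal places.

3.54

Strategy 1 real return: 1.1167/1.0802 − 1 = 3.379%.
Strategy 2 real return: 1.0773/1.079 − 1 = -0.158%.
Difference: 3.379 − (-0.158) = 3.537 pp.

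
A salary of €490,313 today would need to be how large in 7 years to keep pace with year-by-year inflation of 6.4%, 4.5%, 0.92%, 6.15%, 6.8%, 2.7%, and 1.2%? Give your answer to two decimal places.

€648,262.31

Cumulative price-level factor: 1.064 × 1.045 × 1.0092 × 1.0615 × 1.068 × 1.027 × 1.012 ≈ 1.3221397655.
The nominal amount required is €490,313 scaled up by that factor.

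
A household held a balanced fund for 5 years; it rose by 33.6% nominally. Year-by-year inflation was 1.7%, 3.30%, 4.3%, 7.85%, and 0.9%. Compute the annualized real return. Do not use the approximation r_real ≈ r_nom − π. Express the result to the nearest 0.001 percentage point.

2.301%

Cumulative inflation factor: 1.017 × 1.0330 × 1.043 × 1.0785 × 1.009 ≈ 1.19239.
Nominal growth factor: 1.33600. Real growth factor = 1.33600 / 1.19239 ≈ 1.12044.
Annualized: 1.12044^(1/5) − 1 ≈ 0.02301.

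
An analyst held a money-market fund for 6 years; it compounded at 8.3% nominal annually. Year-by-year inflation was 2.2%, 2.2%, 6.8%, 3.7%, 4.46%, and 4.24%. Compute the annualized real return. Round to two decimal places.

Cumulative inflation factor: 1.022 × 1.022 × 1.068 × 1.037 × 1.0446 × 1.0424 ≈ 1.25961.
Nominal growth factor: 1.61351. Real growth factor = 1.61351 / 1.25961 ≈ 1.28096.
Annualized: 1.28096^(1/6) − 1 ≈ 0.04213.

4.21%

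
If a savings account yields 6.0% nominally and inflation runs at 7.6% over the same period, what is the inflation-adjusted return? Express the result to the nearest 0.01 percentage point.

Real return via the Fisher equation: (1 + 6.0%)/(1 + 7.6%) − 1 = 1.060/1.076 − 1 ≈ -0.01487.

-1.49%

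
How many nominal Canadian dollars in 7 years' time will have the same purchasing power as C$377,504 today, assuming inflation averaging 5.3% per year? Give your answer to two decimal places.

Cumulative price-level factor: (1+5.3%)^7 ≈ 1.4354848003.
The nominal amount required is C$377,504 scaled up by that factor.

C$541,901.25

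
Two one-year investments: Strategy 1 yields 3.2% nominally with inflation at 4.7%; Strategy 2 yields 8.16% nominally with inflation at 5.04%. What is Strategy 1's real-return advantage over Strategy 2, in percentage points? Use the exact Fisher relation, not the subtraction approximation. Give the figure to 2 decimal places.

Strategy 1 real return: 1.032/1.047 − 1 = -1.433%.
Strategy 2 real return: 1.0816/1.0504 − 1 = 2.970%.
Difference: -1.433 − 2.970 = -4.403 pp.

-4.40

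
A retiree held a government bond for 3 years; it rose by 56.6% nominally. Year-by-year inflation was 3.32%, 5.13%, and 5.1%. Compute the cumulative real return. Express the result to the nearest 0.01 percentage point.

37.18%

Cumulative inflation factor: 1.0332 × 1.0513 × 1.051 ≈ 1.14160.
Nominal growth factor: 1.56600. Real growth factor = 1.56600 / 1.14160 ≈ 1.37176.
Total real return ≈ 37.1760%.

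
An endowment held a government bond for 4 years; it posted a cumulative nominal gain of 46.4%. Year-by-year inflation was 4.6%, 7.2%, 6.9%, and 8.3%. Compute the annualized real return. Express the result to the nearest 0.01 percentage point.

3.05%

Cumulative inflation factor: 1.046 × 1.072 × 1.069 × 1.083 ≈ 1.29817.
Nominal growth factor: 1.46400. Real growth factor = 1.46400 / 1.29817 ≈ 1.12774.
Annualized: 1.12774^(1/4) − 1 ≈ 0.03051.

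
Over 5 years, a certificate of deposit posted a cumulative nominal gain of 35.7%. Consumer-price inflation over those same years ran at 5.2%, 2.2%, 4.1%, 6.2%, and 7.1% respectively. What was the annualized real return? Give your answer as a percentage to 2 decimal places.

Cumulative inflation factor: 1.052 × 1.022 × 1.041 × 1.062 × 1.071 ≈ 1.27301.
Nominal growth factor: 1.35700. Real growth factor = 1.35700 / 1.27301 ≈ 1.06598.
Annualized: 1.06598^(1/5) − 1 ≈ 0.01286.

1.29%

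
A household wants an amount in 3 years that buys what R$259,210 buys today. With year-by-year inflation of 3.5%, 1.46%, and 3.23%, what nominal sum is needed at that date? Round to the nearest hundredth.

R$280,991.31

Cumulative price-level factor: 1.035 × 1.0146 × 1.0323 = 1.0840295853.
The nominal amount required is R$259,210 scaled up by that factor.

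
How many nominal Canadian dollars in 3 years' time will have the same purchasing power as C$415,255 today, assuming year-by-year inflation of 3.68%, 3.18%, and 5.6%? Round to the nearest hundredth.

Cumulative price-level factor: 1.0368 × 1.0318 × 1.056 ≈ 1.1296773734.
Multiplying C$415,255 by the price-level factor gives the future nominal sum.

C$469,104.18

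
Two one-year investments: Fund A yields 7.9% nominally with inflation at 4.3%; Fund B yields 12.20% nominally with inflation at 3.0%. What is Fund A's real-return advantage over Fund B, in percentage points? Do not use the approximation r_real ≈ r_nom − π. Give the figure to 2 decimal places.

Fund A real return: 1.079/1.043 − 1 = 3.452%.
Fund B real return: 1.1220/1.030 − 1 = 8.932%.
Difference: 3.452 − 8.932 = -5.480 pp.

-5.48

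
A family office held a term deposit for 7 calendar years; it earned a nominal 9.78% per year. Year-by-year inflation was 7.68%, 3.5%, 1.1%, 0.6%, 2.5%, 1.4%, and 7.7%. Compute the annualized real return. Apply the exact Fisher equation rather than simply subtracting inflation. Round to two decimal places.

6.11%

Cumulative inflation factor: 1.0768 × 1.035 × 1.011 × 1.006 × 1.025 × 1.014 × 1.077 ≈ 1.26883.
Nominal growth factor: 1.92160. Real growth factor = 1.92160 / 1.26883 ≈ 1.51447.
Annualized: 1.51447^(1/7) − 1 ≈ 0.06109.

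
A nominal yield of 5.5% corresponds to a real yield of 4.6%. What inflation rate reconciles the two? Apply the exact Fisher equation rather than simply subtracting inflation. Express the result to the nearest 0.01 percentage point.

From (1+r_nom) = (1+r_real)(1+π), we get 1+π = (1 + 5.5%)/(1 + 4.6%) = 1.055/1.046 ≈ 1.00860.
So π ≈ 0.8604%.

0.86%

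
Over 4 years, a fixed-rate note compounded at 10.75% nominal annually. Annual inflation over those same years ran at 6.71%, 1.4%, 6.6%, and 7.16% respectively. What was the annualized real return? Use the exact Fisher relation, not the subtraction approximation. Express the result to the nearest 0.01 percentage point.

Cumulative inflation factor: 1.0671 × 1.014 × 1.066 × 1.0716 ≈ 1.23604.
Nominal growth factor: 1.50444. Real growth factor = 1.50444 / 1.23604 ≈ 1.21714.
Annualized: 1.21714^(1/4) − 1 ≈ 0.05035.

5.04%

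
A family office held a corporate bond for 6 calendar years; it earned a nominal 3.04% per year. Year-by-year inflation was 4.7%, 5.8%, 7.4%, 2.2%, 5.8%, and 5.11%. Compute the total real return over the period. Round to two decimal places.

Cumulative inflation factor: 1.047 × 1.058 × 1.074 × 1.022 × 1.058 × 1.0511 ≈ 1.35213.
Nominal growth factor: 1.19684. Real growth factor = 1.19684 / 1.35213 ≈ 0.88515.
Total real return ≈ -11.4848%.

-11.48%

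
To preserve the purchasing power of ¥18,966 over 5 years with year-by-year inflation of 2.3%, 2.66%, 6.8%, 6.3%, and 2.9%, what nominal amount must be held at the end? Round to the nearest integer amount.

Cumulative price-level factor: 1.023 × 1.0266 × 1.068 × 1.063 × 1.029 ≈ 1.2268650241.
The nominal amount required is ¥18,966 scaled up by that factor.

¥23,269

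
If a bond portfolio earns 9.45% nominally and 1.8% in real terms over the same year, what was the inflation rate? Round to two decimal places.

7.51%

From (1+r_nom) = (1+r_real)(1+π), we get 1+π = (1 + 9.45%)/(1 + 1.8%) = 1.0945/1.018 ≈ 1.07515.
So π ≈ 7.5147%.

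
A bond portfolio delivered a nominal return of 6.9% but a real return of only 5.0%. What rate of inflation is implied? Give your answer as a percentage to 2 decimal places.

1.81%

From (1+r_nom) = (1+r_real)(1+π), we get 1+π = (1 + 6.9%)/(1 + 5.0%) = 1.069/1.050 ≈ 1.01810.
So π ≈ 1.8095%.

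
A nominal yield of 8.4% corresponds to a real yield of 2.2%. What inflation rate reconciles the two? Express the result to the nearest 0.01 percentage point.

From (1+r_nom) = (1+r_real)(1+π), we get 1+π = (1 + 8.4%)/(1 + 2.2%) = 1.084/1.022 ≈ 1.06067.
So π ≈ 6.0665%.

6.07%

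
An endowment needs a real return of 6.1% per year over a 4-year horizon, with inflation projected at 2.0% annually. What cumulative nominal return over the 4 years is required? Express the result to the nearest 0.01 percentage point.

Required annual nominal rate: (1+6.1%)(1+2.0%) − 1 = 8.222%.
Cumulative over 4 years: (1 + 0.08222)^4 − 1 ≈ 0.37171.

37.17%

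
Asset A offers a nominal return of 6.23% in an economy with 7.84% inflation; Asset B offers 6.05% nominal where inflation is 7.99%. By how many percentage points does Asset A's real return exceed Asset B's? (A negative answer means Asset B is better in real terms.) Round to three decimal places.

0.304

Asset A real return: 1.0623/1.0784 − 1 = -1.4930%.
Asset B real return: 1.0605/1.0799 − 1 = -1.7965%.
Difference: -1.4930 − (-1.7965) = 0.3035 pp.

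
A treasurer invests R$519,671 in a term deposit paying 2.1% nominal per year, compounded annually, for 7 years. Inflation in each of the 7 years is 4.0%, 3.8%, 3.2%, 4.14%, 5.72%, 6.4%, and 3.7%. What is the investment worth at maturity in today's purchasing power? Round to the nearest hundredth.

Nominal value at maturity: R$519,671 × (1 + 2.1%)^7 ≈ R$601,047.34.
Price-level factor over 7 years: 1.040 × 1.038 × 1.032 × 1.0414 × 1.0572 × 1.064 × 1.037 ≈ 1.3533355875.
Dividing the nominal maturity value by the price-level factor gives the value in today's money.

R$444,122.91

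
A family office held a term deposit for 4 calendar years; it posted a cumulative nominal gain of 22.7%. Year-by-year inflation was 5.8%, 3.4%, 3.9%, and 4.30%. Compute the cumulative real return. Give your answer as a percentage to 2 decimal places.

Cumulative inflation factor: 1.058 × 1.034 × 1.039 × 1.0430 ≈ 1.18551.
Nominal growth factor: 1.22700. Real growth factor = 1.22700 / 1.18551 ≈ 1.03500.
Total real return ≈ 3.4996%.

3.50%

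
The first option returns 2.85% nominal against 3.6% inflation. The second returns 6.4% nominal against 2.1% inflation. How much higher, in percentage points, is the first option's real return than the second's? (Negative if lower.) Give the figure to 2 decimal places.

The first option real return: 1.0285/1.036 − 1 = -0.724%.
The second real return: 1.064/1.021 − 1 = 4.212%.
Difference: -0.724 − 4.212 = -4.936 pp.

-4.94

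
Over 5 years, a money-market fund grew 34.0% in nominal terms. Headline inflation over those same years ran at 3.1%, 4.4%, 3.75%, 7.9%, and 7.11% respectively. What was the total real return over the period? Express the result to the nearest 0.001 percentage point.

Cumulative inflation factor: 1.031 × 1.044 × 1.0375 × 1.079 × 1.0711 ≈ 1.29062.
Nominal growth factor: 1.34000. Real growth factor = 1.34000 / 1.29062 ≈ 1.03826.
Total real return ≈ 3.8260%.

3.826%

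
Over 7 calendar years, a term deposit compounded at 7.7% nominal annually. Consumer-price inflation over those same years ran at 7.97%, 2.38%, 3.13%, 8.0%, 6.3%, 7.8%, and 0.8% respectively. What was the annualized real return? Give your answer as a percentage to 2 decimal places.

2.42%

Cumulative inflation factor: 1.0797 × 1.0238 × 1.0313 × 1.080 × 1.063 × 1.078 × 1.008 ≈ 1.42213.
Nominal growth factor: 1.68078. Real growth factor = 1.68078 / 1.42213 ≈ 1.18187.
Annualized: 1.18187^(1/7) − 1 ≈ 0.02416.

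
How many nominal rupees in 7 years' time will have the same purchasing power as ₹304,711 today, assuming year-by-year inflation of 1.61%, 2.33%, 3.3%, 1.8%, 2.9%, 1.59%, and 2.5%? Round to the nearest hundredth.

Cumulative price-level factor: 1.0161 × 1.0233 × 1.033 × 1.018 × 1.029 × 1.0159 × 1.025 ≈ 1.1715955825.
Multiplying ₹304,711 by the price-level factor gives the future nominal sum.

₹356,998.06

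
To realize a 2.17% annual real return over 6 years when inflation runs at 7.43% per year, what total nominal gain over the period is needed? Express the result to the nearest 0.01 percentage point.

Required annual nominal rate: (1+2.17%)(1+7.43%) − 1 = 9.761231%.
Cumulative over 6 years: (1 + 0.09761231)^6 − 1 ≈ 0.74861.

74.86%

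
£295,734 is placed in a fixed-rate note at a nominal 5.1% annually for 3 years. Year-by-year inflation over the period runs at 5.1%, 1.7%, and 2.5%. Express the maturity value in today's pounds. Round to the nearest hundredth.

£313,373.21

Nominal value at maturity: £295,734 × (1 + 5.1%)^3 ≈ £343,328.14.
Price-level factor over 3 years: 1.051 × 1.017 × 1.025 = 1.095588675.
The maturity value deflated by that factor is the answer in today's purchasing power.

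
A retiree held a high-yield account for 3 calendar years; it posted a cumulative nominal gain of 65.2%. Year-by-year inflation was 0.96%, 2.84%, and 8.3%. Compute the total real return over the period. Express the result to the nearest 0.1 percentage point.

Cumulative inflation factor: 1.0096 × 1.0284 × 1.083 ≈ 1.12445.
Nominal growth factor: 1.65200. Real growth factor = 1.65200 / 1.12445 ≈ 1.46916.
Total real return ≈ 46.9164%.

46.9%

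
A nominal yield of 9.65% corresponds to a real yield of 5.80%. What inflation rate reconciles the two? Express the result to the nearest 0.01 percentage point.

3.64%

From (1+r_nom) = (1+r_real)(1+π), we get 1+π = (1 + 9.65%)/(1 + 5.80%) = 1.0965/1.0580 ≈ 1.03639.
So π ≈ 3.6389%.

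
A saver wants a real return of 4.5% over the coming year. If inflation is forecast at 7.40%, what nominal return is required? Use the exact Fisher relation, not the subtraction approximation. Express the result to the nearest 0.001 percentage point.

By the Fisher equation, 1 + r_nom = (1 + 4.5%)(1 + 7.40%) = 1.045 × 1.0740 = 1.12233.
So r_nom = 12.233%.

12.233%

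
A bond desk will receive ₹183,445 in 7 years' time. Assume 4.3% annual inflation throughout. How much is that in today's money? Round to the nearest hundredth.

Price-level factor over 7 years: (1 + 4.3%)^7 ≈ 1.3427345347.
Purchasing power today: ₹183,445 divided by that factor.

₹136,620.45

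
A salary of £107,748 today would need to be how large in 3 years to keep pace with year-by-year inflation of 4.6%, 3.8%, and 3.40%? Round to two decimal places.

Cumulative price-level factor: 1.046 × 1.038 × 1.0340 = 1.122663432.
Multiplying £107,748 by the price-level factor gives the future nominal sum.

£120,964.74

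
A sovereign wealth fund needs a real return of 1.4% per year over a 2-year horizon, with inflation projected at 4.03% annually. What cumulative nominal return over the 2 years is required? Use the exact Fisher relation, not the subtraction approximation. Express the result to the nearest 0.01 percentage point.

Required annual nominal rate: (1+1.4%)(1+4.03%) − 1 = 5.48642%.
Cumulative over 2 years: (1 + 0.0548642)^2 − 1 ≈ 0.11274.

11.27%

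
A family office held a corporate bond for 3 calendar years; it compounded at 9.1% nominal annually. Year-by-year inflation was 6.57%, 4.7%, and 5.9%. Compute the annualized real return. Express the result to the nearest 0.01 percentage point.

Cumulative inflation factor: 1.0657 × 1.047 × 1.059 ≈ 1.18162.
Nominal growth factor: 1.29860. Real growth factor = 1.29860 / 1.18162 ≈ 1.09900.
Annualized: 1.09900^(1/3) − 1 ≈ 0.03197.

3.20%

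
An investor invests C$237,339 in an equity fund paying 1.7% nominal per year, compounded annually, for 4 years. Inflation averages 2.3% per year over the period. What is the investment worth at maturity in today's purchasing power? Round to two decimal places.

C$231,819.72

Nominal value at maturity: C$237,339 × (1 + 1.7%)^4 ≈ C$253,894.28.
Price-level factor over 4 years: (1 + 2.3%)^4 ≈ 1.0952229478.
The maturity value deflated by that factor is the answer in today's purchasing power.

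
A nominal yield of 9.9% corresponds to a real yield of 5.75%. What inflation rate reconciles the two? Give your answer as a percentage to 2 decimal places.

3.92%

From (1+r_nom) = (1+r_real)(1+π), we get 1+π = (1 + 9.9%)/(1 + 5.75%) = 1.099/1.0575 ≈ 1.03924.
So π ≈ 3.9243%.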